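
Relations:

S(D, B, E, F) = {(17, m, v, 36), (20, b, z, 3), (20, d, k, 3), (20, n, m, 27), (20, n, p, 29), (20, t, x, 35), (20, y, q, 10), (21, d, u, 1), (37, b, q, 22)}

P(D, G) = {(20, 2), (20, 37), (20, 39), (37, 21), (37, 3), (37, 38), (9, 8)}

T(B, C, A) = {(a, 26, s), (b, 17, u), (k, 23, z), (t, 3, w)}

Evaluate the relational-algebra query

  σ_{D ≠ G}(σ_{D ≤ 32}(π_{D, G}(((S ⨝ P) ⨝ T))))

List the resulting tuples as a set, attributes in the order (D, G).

S ⋈ P (natural join on D): {(20, b, z, 3, 2), (20, b, z, 3, 37), (20, b, z, 3, 39), (20, d, k, 3, 2), (20, d, k, 3, 37), (20, d, k, 3, 39), (20, n, m, 27, 2), (20, n, m, 27, 37), (20, n, m, 27, 39), (20, n, p, 29, 2), (20, n, p, 29, 37), (20, n, p, 29, 39), (20, t, x, 35, 2), (20, t, x, 35, 37), (20, t, x, 35, 39), (20, y, q, 10, 2), (20, y, q, 10, 37), (20, y, q, 10, 39), (37, b, q, 22, 21), (37, b, q, 22, 3), (37, b, q, 22, 38)}
(S ⨝ P) ⋈ T (natural join on B): {(20, b, z, 3, 2, 17, u), (20, b, z, 3, 37, 17, u), (20, b, z, 3, 39, 17, u), (20, t, x, 35, 2, 3, w), (20, t, x, 35, 37, 3, w), (20, t, x, 35, 39, 3, w), (37, b, q, 22, 21, 17, u), (37, b, q, 22, 3, 17, u), (37, b, q, 22, 38, 17, u)}
Keep only column(s) D, G (3 duplicate(s) eliminated): {(20, 2), (20, 37), (20, 39), (37, 21), (37, 3), (37, 38)}
Apply σ_{D ≤ 32}; surviving tuples: {(20, 2), (20, 37), (20, 39)}
Apply σ_{D ≠ G}; surviving tuples: {(20, 2), (20, 37), (20, 39)}

{(20, 2), (20, 37), (20, 39)}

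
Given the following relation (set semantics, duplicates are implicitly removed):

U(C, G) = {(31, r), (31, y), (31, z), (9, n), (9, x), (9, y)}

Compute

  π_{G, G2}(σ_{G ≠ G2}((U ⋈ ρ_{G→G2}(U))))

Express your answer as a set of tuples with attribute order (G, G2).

ρ[G→G2]: schema becomes (C, G2); tuples unchanged.
U ⋈ ρ_{G→G2}(U) (natural join on C): {(31, r, r), (31, r, y), (31, r, z), (31, y, r), (31, y, y), (31, y, z), (31, z, r), (31, z, y), (31, z, z), (9, n, n), (9, n, x), (9, n, y), (9, x, n), (9, x, x), (9, x, y), (9, y, n), (9, y, x), (9, y, y)}
Filtering on G ≠ G2 leaves {(31, r, y), (31, r, z), (31, y, r), (31, y, z), (31, z, r), (31, z, y), (9, n, x), (9, n, y), (9, x, n), (9, x, y), (9, y, n), (9, y, x)}.
Projecting to G, G2: {(n, x), (n, y), (r, y), (r, z), (x, n), (x, y), (y, n), (y, r), (y, x), (y, z), (z, r), (z, y)}

{(n, x), (n, y), (r, y), (r, z), (x, n), (x, y), (y, n), (y, r), (y, x), (y, z), (z, r), (z, y)}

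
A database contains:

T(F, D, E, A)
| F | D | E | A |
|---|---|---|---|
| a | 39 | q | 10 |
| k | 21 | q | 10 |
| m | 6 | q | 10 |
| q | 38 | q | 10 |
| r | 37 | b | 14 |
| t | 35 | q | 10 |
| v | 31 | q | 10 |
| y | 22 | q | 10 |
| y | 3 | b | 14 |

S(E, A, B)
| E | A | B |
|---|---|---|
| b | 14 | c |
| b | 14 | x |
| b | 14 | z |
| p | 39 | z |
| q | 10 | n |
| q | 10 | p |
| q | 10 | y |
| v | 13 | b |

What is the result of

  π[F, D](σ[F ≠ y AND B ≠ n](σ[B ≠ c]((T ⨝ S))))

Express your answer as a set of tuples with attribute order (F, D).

Joining T and S on E, A yields {(a, 39, q, 10, n), (a, 39, q, 10, p), (a, 39, q, 10, y), (k, 21, q, 10, n), (k, 21, q, 10, p), (k, 21, q, 10, y), (m, 6, q, 10, n), (m, 6, q, 10, p), (m, 6, q, 10, y), (q, 38, q, 10, n), (q, 38, q, 10, p), (q, 38, q, 10, y), (r, 37, b, 14, c), (r, 37, b, 14, x), (r, 37, b, 14, z), (t, 35, q, 10, n), (t, 35, q, 10, p), (t, 35, q, 10, y), (v, 31, q, 10, n), (v, 31, q, 10, p), (v, 31, q, 10, y), (y, 22, q, 10, n), (y, 22, q, 10, p), (y, 22, q, 10, y), (y, 3, b, 14, c), (y, 3, b, 14, x), (y, 3, b, 14, z)}.
σ[B ≠ c]: keep tuples satisfying B ≠ c → {(a, 39, q, 10, n), (a, 39, q, 10, p), (a, 39, q, 10, y), (k, 21, q, 10, n), (k, 21, q, 10, p), (k, 21, q, 10, y), (m, 6, q, 10, n), (m, 6, q, 10, p), (m, 6, q, 10, y), (q, 38, q, 10, n), (q, 38, q, 10, p), (q, 38, q, 10, y), (r, 37, b, 14, x), (r, 37, b, 14, z), (t, 35, q, 10, n), (t, 35, q, 10, p), (t, 35, q, 10, y), (v, 31, q, 10, n), (v, 31, q, 10, p), (v, 31, q, 10, y), (y, 22, q, 10, n), (y, 22, q, 10, p), (y, 22, q, 10, y), (y, 3, b, 14, x), (y, 3, b, 14, z)}
σ[F ≠ y AND B ≠ n]: keep tuples satisfying F ≠ y AND B ≠ n → {(a, 39, q, 10, p), (a, 39, q, 10, y), (k, 21, q, 10, p), (k, 21, q, 10, y), (m, 6, q, 10, p), (m, 6, q, 10, y), (q, 38, q, 10, p), (q, 38, q, 10, y), (r, 37, b, 14, x), (r, 37, b, 14, z), (t, 35, q, 10, p), (t, 35, q, 10, y), (v, 31, q, 10, p), (v, 31, q, 10, y)}
Keep only column(s) F, D (7 duplicate(s) eliminated): {(a, 39), (k, 21), (m, 6), (q, 38), (r, 37), (t, 35), (v, 31)}

{(a, 39), (k, 21), (m, 6), (q, 38), (r, 37), (t, 35), (v, 31)}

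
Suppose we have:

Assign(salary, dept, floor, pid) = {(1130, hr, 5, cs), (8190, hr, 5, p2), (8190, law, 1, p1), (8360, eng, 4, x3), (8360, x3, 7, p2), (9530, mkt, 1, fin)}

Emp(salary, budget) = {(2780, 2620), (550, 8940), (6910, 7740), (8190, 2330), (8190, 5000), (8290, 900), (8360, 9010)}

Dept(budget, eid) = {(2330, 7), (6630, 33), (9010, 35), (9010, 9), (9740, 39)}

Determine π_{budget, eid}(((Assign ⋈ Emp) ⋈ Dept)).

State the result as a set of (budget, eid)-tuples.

{(2330, 7), (9010, 35), (9010, 9)}

Joining Assign and Emp on salary yields {(8190, hr, 5, p2, 2330), (8190, hr, 5, p2, 5000), (8190, law, 1, p1, 2330), (8190, law, 1, p1, 5000), (8360, eng, 4, x3, 9010), (8360, x3, 7, p2, 9010)}.
Joining (Assign ⋈ Emp) and Dept on budget yields {(8190, hr, 5, p2, 2330, 7), (8190, law, 1, p1, 2330, 7), (8360, eng, 4, x3, 9010, 35), (8360, eng, 4, x3, 9010, 9), (8360, x3, 7, p2, 9010, 35), (8360, x3, 7, p2, 9010, 9)}.
π[budget, eid]: project onto (budget, eid) (3 duplicate(s) eliminated) → {(2330, 7), (9010, 35), (9010, 9)}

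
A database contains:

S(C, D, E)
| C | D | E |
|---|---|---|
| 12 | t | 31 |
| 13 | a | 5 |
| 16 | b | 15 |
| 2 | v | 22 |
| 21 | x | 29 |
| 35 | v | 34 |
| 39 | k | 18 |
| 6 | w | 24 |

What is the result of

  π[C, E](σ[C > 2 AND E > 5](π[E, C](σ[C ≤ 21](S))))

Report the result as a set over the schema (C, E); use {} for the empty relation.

{(12, 31), (16, 15), (21, 29), (6, 24)}

Apply σ_{C ≤ 21}; surviving tuples: {(12, t, 31), (13, a, 5), (16, b, 15), (2, v, 22), (21, x, 29), (6, w, 24)}
π_{E, C} gives {(15, 16), (22, 2), (24, 6), (29, 21), (31, 12), (5, 13)}.
Apply σ_{C > 2 AND E > 5}; surviving tuples: {(15, 16), (24, 6), (29, 21), (31, 12)}
π_{C, E} gives {(12, 31), (16, 15), (21, 29), (6, 24)}.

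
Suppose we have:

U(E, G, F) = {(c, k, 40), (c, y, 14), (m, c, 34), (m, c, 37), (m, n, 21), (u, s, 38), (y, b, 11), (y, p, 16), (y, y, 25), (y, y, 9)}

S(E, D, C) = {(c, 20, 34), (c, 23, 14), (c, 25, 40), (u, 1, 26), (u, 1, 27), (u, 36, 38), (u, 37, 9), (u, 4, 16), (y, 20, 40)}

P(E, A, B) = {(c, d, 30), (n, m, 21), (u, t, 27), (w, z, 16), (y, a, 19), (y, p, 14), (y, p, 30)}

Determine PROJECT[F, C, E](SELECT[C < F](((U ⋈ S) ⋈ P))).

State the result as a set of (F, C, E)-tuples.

{(38, 16, u), (38, 26, u), (38, 27, u), (38, 9, u), (40, 14, c), (40, 34, c)}

U ⋈ S (natural join on E): {(c, k, 40, 20, 34), (c, k, 40, 23, 14), (c, k, 40, 25, 40), (c, y, 14, 20, 34), (c, y, 14, 23, 14), (c, y, 14, 25, 40), (u, s, 38, 1, 26), (u, s, 38, 1, 27), (u, s, 38, 36, 38), (u, s, 38, 37, 9), (u, s, 38, 4, 16), (y, b, 11, 20, 40), (y, p, 16, 20, 40), (y, y, 25, 20, 40), (y, y, 9, 20, 40)}
(U ⋈ S) ⋈ P (natural join on E): {(c, k, 40, 20, 34, d, 30), (c, k, 40, 23, 14, d, 30), (c, k, 40, 25, 40, d, 30), (c, y, 14, 20, 34, d, 30), (c, y, 14, 23, 14, d, 30), (c, y, 14, 25, 40, d, 30), (u, s, 38, 1, 26, t, 27), (u, s, 38, 1, 27, t, 27), (u, s, 38, 36, 38, t, 27), (u, s, 38, 37, 9, t, 27), (u, s, 38, 4, 16, t, 27), (y, b, 11, 20, 40, a, 19), (y, b, 11, 20, 40, p, 14), (y, b, 11, 20, 40, p, 30), (y, p, 16, 20, 40, a, 19), (y, p, 16, 20, 40, p, 14), (y, p, 16, 20, 40, p, 30), (y, y, 25, 20, 40, a, 19), (y, y, 25, 20, 40, p, 14), (y, y, 25, 20, 40, p, 30), (y, y, 9, 20, 40, a, 19), (y, y, 9, 20, 40, p, 14), (y, y, 9, 20, 40, p, 30)}
Selection C < F: {(c, k, 40, 20, 34, d, 30), (c, k, 40, 23, 14, d, 30), (u, s, 38, 1, 26, t, 27), (u, s, 38, 1, 27, t, 27), (u, s, 38, 37, 9, t, 27), (u, s, 38, 4, 16, t, 27)}
π_{F, C, E} gives {(38, 16, u), (38, 26, u), (38, 27, u), (38, 9, u), (40, 14, c), (40, 34, c)}.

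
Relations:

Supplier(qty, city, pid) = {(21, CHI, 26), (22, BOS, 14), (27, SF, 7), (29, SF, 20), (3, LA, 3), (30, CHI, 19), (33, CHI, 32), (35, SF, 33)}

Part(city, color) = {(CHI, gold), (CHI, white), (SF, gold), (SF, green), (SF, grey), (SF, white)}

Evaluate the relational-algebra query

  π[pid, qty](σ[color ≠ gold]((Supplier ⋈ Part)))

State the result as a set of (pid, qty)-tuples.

{(19, 30), (20, 29), (26, 21), (32, 33), (33, 35), (7, 27)}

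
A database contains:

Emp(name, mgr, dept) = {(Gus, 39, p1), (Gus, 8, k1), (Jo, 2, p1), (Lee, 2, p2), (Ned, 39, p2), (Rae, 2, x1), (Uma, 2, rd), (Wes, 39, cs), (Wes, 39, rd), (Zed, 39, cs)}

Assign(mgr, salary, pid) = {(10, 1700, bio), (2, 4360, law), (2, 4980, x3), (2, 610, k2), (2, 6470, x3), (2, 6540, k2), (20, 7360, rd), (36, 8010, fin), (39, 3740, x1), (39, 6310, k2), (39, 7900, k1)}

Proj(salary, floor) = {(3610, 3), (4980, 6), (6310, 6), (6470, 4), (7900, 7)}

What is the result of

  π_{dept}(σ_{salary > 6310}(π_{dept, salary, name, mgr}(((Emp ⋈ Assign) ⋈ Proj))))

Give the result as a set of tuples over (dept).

{cs, p1, p2, rd, x1}

Emp ⋈ Assign (natural join on mgr): {(Gus, 39, p1, 3740, x1), (Gus, 39, p1, 6310, k2), (Gus, 39, p1, 7900, k1), (Jo, 2, p1, 4360, law), (Jo, 2, p1, 4980, x3), (Jo, 2, p1, 610, k2), (Jo, 2, p1, 6470, x3), (Jo, 2, p1, 6540, k2), (Lee, 2, p2, 4360, law), (Lee, 2, p2, 4980, x3), (Lee, 2, p2, 610, k2), (Lee, 2, p2, 6470, x3), (Lee, 2, p2, 6540, k2), (Ned, 39, p2, 3740, x1), (Ned, 39, p2, 6310, k2), (Ned, 39, p2, 7900, k1), (Rae, 2, x1, 4360, law), (Rae, 2, x1, 4980, x3), (Rae, 2, x1, 610, k2), (Rae, 2, x1, 6470, x3), (Rae, 2, x1, 6540, k2), (Uma, 2, rd, 4360, law), (Uma, 2, rd, 4980, x3), (Uma, 2, rd, 610, k2), (Uma, 2, rd, 6470, x3), (Uma, 2, rd, 6540, k2), (Wes, 39, cs, 3740, x1), (Wes, 39, cs, 6310, k2), (Wes, 39, cs, 7900, k1), (Wes, 39, rd, 3740, x1), (Wes, 39, rd, 6310, k2), (Wes, 39, rd, 7900, k1), (Zed, 39, cs, 3740, x1), (Zed, 39, cs, 6310, k2), (Zed, 39, cs, 7900, k1)}
(Emp ⋈ Assign) ⋈ Proj (natural join on salary): {(Gus, 39, p1, 6310, k2, 6), (Gus, 39, p1, 7900, k1, 7), (Jo, 2, p1, 4980, x3, 6), (Jo, 2, p1, 6470, x3, 4), (Lee, 2, p2, 4980, x3, 6), (Lee, 2, p2, 6470, x3, 4), (Ned, 39, p2, 6310, k2, 6), (Ned, 39, p2, 7900, k1, 7), (Rae, 2, x1, 4980, x3, 6), (Rae, 2, x1, 6470, x3, 4), (Uma, 2, rd, 4980, x3, 6), (Uma, 2, rd, 6470, x3, 4), (Wes, 39, cs, 6310, k2, 6), (Wes, 39, cs, 7900, k1, 7), (Wes, 39, rd, 6310, k2, 6), (Wes, 39, rd, 7900, k1, 7), (Zed, 39, cs, 6310, k2, 6), (Zed, 39, cs, 7900, k1, 7)}
Keep only column(s) dept, salary, name, mgr: {(cs, 6310, Wes, 39), (cs, 6310, Zed, 39), (cs, 7900, Wes, 39), (cs, 7900, Zed, 39), (p1, 4980, Jo, 2), (p1, 6310, Gus, 39), (p1, 6470, Jo, 2), (p1, 7900, Gus, 39), (p2, 4980, Lee, 2), (p2, 6310, Ned, 39), (p2, 6470, Lee, 2), (p2, 7900, Ned, 39), (rd, 4980, Uma, 2), (rd, 6310, Wes, 39), (rd, 6470, Uma, 2), (rd, 7900, Wes, 39), (x1, 4980, Rae, 2), (x1, 6470, Rae, 2)}
σ[salary > 6310]: keep tuples satisfying salary > 6310 → {(cs, 7900, Wes, 39), (cs, 7900, Zed, 39), (p1, 6470, Jo, 2), (p1, 7900, Gus, 39), (p2, 6470, Lee, 2), (p2, 7900, Ned, 39), (rd, 6470, Uma, 2), (rd, 7900, Wes, 39), (x1, 6470, Rae, 2)}
Keep only column(s) dept (4 duplicate(s) eliminated): {cs, p1, p2, rd, x1}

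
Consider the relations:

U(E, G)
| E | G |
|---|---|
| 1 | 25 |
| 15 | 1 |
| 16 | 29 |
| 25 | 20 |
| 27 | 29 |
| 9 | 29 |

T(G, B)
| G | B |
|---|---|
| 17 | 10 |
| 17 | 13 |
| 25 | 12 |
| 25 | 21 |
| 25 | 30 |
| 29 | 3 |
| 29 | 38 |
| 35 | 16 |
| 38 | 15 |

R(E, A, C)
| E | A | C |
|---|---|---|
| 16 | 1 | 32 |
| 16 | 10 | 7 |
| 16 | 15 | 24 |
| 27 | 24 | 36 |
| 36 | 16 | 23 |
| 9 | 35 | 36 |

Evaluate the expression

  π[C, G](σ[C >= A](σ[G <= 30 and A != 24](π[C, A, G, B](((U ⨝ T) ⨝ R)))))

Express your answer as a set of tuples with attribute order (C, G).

{(24, 29), (32, 29), (36, 29)}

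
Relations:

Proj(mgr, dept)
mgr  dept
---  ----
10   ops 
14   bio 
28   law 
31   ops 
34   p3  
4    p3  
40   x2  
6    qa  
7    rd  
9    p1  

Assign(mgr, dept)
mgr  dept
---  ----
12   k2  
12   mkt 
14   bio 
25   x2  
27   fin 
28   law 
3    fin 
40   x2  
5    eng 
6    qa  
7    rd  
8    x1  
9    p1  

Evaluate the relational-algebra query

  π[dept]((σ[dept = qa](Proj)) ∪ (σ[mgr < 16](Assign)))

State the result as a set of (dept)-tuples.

Apply σ_{dept = qa}; surviving tuples: {(6, qa)}
Apply σ_{mgr < 16}; surviving tuples: {(12, k2), (12, mkt), (14, bio), (3, fin), (5, eng), (6, qa), (7, rd), (8, x1), (9, p1)}
Taking the union: {(12, k2), (12, mkt), (14, bio), (3, fin), (5, eng), (6, qa), (7, rd), (8, x1), (9, p1)}
π[dept]: project onto (dept) → {bio, eng, fin, k2, mkt, p1, qa, rd, x1}

{bio, eng, fin, k2, mkt, p1, qa, rd, x1}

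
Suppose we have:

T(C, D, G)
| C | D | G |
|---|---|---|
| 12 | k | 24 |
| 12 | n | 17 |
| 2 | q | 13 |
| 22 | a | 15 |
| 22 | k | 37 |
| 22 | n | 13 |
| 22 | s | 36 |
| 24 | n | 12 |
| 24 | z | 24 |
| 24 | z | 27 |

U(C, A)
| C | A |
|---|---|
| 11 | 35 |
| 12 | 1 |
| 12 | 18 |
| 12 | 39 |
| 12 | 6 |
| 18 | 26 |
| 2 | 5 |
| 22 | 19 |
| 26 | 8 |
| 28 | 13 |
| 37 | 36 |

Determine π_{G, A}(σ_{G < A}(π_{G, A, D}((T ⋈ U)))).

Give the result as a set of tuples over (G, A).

T ⋈ U (natural join on C): {(12, k, 24, 1), (12, k, 24, 18), (12, k, 24, 39), (12, k, 24, 6), (12, n, 17, 1), (12, n, 17, 18), (12, n, 17, 39), (12, n, 17, 6), (2, q, 13, 5), (22, a, 15, 19), (22, k, 37, 19), (22, n, 13, 19), (22, s, 36, 19)}
Projecting to G, A, D: {(13, 19, n), (13, 5, q), (15, 19, a), (17, 1, n), (17, 18, n), (17, 39, n), (17, 6, n), (24, 1, k), (24, 18, k), (24, 39, k), (24, 6, k), (36, 19, s), (37, 19, k)}
Apply σ_{G < A}; surviving tuples: {(13, 19, n), (15, 19, a), (17, 18, n), (17, 39, n), (24, 39, k)}
Projecting to G, A: {(13, 19), (15, 19), (17, 18), (17, 39), (24, 39)}

{(13, 19), (15, 19), (17, 18), (17, 39), (24, 39)}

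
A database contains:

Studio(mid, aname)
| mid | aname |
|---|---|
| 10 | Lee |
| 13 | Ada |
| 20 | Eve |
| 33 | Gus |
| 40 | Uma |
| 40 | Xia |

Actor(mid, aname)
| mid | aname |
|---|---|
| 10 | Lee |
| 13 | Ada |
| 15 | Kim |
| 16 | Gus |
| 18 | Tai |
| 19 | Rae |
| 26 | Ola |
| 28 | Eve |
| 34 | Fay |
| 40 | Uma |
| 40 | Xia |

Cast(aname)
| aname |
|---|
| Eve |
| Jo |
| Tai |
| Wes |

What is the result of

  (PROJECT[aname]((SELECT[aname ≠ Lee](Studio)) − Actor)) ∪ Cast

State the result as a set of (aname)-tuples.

σ[aname ≠ Lee]: keep tuples satisfying aname ≠ Lee → {(13, Ada), (20, Eve), (33, Gus), (40, Uma), (40, Xia)}
Difference: {(13, Ada), (20, Eve), (33, Gus), (40, Uma), (40, Xia)} with {(10, Lee), (13, Ada), (15, Kim), (16, Gus), (18, Tai), (19, Rae), (26, Ola), (28, Eve), (34, Fay), (40, Uma), (40, Xia)} → {(20, Eve), (33, Gus)}
Keep only column(s) aname: {Eve, Gus}
Union: {Eve, Gus} with {Eve, Jo, Tai, Wes} → {Eve, Gus, Jo, Tai, Wes}

{Eve, Gus, Jo, Tai, Wes}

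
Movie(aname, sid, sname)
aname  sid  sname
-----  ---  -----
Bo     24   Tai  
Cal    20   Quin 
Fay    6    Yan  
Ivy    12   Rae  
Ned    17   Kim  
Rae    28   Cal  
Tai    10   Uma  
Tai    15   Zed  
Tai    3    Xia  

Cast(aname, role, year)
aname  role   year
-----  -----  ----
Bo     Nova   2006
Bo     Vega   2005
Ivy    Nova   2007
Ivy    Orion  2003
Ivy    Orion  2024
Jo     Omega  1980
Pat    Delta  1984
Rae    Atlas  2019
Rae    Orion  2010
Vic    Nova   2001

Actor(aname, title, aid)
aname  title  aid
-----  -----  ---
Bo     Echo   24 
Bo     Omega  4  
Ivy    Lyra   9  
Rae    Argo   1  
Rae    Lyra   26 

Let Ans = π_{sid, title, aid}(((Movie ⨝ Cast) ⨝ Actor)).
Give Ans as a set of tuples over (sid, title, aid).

{(12, Lyra, 9), (24, Echo, 24), (24, Omega, 4), (28, Argo, 1), (28, Lyra, 26)}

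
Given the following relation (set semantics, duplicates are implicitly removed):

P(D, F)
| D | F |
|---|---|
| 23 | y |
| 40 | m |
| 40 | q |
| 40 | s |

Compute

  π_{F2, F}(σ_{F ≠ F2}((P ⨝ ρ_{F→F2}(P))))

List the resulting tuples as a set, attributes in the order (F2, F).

ρ[F→F2]: schema becomes (D, F2); tuples unchanged.
P ⋈ ρ_{F→F2}(P) (natural join on D): {(23, y, y), (40, m, m), (40, m, q), (40, m, s), (40, q, m), (40, q, q), (40, q, s), (40, s, m), (40, s, q), (40, s, s)}
Filtering on F ≠ F2 leaves {(40, m, q), (40, m, s), (40, q, m), (40, q, s), (40, s, m), (40, s, q)}.
π_{F2, F} gives {(m, q), (m, s), (q, m), (q, s), (s, m), (s, q)}.

{(m, q), (m, s), (q, m), (q, s), (s, m), (s, q)}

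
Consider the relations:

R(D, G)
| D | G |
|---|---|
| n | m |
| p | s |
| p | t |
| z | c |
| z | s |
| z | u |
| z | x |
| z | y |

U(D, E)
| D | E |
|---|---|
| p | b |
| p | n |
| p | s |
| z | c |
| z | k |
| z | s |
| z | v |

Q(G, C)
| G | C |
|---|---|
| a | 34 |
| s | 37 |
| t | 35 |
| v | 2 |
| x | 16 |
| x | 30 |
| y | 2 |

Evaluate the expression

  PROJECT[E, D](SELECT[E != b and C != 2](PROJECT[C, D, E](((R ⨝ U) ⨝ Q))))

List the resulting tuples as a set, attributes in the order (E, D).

{(c, z), (k, z), (n, p), (s, p), (s, z), (v, z)}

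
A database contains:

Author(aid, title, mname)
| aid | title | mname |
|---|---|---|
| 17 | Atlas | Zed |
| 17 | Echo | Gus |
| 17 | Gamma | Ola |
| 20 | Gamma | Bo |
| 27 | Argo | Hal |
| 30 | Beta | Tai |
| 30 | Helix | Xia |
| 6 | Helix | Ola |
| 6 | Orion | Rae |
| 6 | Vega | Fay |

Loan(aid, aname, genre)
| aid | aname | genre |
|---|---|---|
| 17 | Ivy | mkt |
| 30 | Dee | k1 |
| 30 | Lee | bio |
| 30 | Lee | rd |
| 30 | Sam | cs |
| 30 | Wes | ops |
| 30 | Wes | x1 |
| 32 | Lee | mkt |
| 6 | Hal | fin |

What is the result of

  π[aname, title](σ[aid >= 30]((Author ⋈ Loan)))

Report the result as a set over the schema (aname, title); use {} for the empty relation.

{(Dee, Beta), (Dee, Helix), (Lee, Beta), (Lee, Helix), (Sam, Beta), (Sam, Helix), (Wes, Beta), (Wes, Helix)}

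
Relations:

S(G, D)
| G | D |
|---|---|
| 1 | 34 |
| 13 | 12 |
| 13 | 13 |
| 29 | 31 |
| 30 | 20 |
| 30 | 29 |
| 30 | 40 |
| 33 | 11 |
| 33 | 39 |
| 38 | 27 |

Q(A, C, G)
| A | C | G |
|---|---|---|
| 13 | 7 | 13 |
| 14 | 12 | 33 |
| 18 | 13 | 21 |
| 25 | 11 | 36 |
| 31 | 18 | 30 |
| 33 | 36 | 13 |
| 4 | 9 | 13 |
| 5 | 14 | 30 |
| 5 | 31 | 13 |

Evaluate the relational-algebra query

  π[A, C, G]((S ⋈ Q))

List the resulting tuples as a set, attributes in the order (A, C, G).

{(13, 7, 13), (14, 12, 33), (31, 18, 30), (33, 36, 13), (4, 9, 13), (5, 14, 30), (5, 31, 13)}

Joining S and Q on G yields {(13, 12, 13, 7), (13, 12, 33, 36), (13, 12, 4, 9), (13, 12, 5, 31), (13, 13, 13, 7), (13, 13, 33, 36), (13, 13, 4, 9), (13, 13, 5, 31), (30, 20, 31, 18), (30, 20, 5, 14), (30, 29, 31, 18), (30, 29, 5, 14), (30, 40, 31, 18), (30, 40, 5, 14), (33, 11, 14, 12), (33, 39, 14, 12)}.
π_{A, C, G} gives {(13, 7, 13), (14, 12, 33), (31, 18, 30), (33, 36, 13), (4, 9, 13), (5, 14, 30), (5, 31, 13)} (9 duplicate(s) eliminated).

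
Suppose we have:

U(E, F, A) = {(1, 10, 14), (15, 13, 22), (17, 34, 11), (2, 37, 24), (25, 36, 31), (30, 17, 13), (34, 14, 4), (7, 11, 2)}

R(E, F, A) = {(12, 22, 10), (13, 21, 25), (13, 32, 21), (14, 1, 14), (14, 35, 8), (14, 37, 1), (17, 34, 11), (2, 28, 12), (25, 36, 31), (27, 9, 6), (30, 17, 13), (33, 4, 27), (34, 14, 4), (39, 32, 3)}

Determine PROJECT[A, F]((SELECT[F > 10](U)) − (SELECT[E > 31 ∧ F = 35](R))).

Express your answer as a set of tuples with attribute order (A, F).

σ[F > 10]: keep tuples satisfying F > 10 → {(15, 13, 22), (17, 34, 11), (2, 37, 24), (25, 36, 31), (30, 17, 13), (34, 14, 4), (7, 11, 2)}
σ[E > 31 ∧ F = 35]: keep tuples satisfying E > 31 ∧ F = 35 → {}
Difference: {(15, 13, 22), (17, 34, 11), (2, 37, 24), (25, 36, 31), (30, 17, 13), (34, 14, 4), (7, 11, 2)} with {} → {(15, 13, 22), (17, 34, 11), (2, 37, 24), (25, 36, 31), (30, 17, 13), (34, 14, 4), (7, 11, 2)}
Keep only column(s) A, F: {(11, 34), (13, 17), (2, 11), (22, 13), (24, 37), (31, 36), (4, 14)}

{(11, 34), (13, 17), (2, 11), (22, 13), (24, 37), (31, 36), (4, 14)}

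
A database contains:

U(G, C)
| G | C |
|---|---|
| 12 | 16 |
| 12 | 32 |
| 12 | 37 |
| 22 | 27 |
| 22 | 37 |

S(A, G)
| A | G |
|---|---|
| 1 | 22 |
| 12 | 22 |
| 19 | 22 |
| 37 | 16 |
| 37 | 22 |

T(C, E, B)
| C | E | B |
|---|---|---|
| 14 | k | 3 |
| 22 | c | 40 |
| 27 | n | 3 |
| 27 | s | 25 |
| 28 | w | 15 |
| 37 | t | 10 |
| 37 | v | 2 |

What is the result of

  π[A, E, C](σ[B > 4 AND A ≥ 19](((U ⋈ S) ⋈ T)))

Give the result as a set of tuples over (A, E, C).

Joining U and S on G yields {(22, 27, 1), (22, 27, 12), (22, 27, 19), (22, 27, 37), (22, 37, 1), (22, 37, 12), (22, 37, 19), (22, 37, 37)}.
Joining (U ⋈ S) and T on C yields {(22, 27, 1, n, 3), (22, 27, 1, s, 25), (22, 27, 12, n, 3), (22, 27, 12, s, 25), (22, 27, 19, n, 3), (22, 27, 19, s, 25), (22, 27, 37, n, 3), (22, 27, 37, s, 25), (22, 37, 1, t, 10), (22, 37, 1, v, 2), (22, 37, 12, t, 10), (22, 37, 12, v, 2), (22, 37, 19, t, 10), (22, 37, 19, v, 2), (22, 37, 37, t, 10), (22, 37, 37, v, 2)}.
σ[B > 4 AND A ≥ 19]: keep tuples satisfying B > 4 AND A ≥ 19 → {(22, 27, 19, s, 25), (22, 27, 37, s, 25), (22, 37, 19, t, 10), (22, 37, 37, t, 10)}
Projecting to A, E, C: {(19, s, 27), (19, t, 37), (37, s, 27), (37, t, 37)}

{(19, s, 27), (19, t, 37), (37, s, 27), (37, t, 37)}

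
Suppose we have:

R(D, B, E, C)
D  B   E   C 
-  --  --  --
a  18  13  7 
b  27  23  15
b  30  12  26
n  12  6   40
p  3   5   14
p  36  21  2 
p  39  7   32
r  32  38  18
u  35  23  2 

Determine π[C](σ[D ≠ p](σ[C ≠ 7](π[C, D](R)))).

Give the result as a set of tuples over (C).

{15, 18, 2, 26, 40}

Keep only column(s) C, D: {(14, p), (15, b), (18, r), (2, p), (2, u), (26, b), (32, p), (40, n), (7, a)}
Filtering on C ≠ 7 leaves {(14, p), (15, b), (18, r), (2, p), (2, u), (26, b), (32, p), (40, n)}.
Filtering on D ≠ p leaves {(15, b), (18, r), (2, u), (26, b), (40, n)}.
Keep only column(s) C: {15, 18, 2, 26, 40}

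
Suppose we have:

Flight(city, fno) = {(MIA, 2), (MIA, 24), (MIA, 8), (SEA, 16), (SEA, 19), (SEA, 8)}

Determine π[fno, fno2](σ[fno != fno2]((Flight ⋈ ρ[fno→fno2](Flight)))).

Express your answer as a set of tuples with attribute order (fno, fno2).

ρ[fno→fno2]: schema becomes (city, fno2); tuples unchanged.
Flight ⋈ ρ[fno→fno2](Flight) (natural join on city): {(MIA, 2, 2), (MIA, 2, 24), (MIA, 2, 8), (MIA, 24, 2), (MIA, 24, 24), (MIA, 24, 8), (MIA, 8, 2), (MIA, 8, 24), (MIA, 8, 8), (SEA, 16, 16), (SEA, 16, 19), (SEA, 16, 8), (SEA, 19, 16), (SEA, 19, 19), (SEA, 19, 8), (SEA, 8, 16), (SEA, 8, 19), (SEA, 8, 8)}
Selection fno != fno2: {(MIA, 2, 24), (MIA, 2, 8), (MIA, 24, 2), (MIA, 24, 8), (MIA, 8, 2), (MIA, 8, 24), (SEA, 16, 19), (SEA, 16, 8), (SEA, 19, 16), (SEA, 19, 8), (SEA, 8, 16), (SEA, 8, 19)}
π[fno, fno2]: project onto (fno, fno2) → {(16, 19), (16, 8), (19, 16), (19, 8), (2, 24), (2, 8), (24, 2), (24, 8), (8, 16), (8, 19), (8, 2), (8, 24)}

{(16, 19), (16, 8), (19, 16), (19, 8), (2, 24), (2, 8), (24, 2), (24, 8), (8, 16), (8, 19), (8, 2), (8, 24)}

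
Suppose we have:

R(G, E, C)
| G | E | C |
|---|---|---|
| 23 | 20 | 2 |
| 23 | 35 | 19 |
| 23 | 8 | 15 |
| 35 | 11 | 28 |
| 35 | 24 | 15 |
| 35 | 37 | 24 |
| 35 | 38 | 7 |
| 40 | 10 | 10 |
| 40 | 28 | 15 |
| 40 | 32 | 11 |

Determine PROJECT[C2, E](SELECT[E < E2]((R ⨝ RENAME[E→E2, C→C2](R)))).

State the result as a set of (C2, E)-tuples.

ρ[E→E2, C→C2]: schema becomes (G, E2, C2); tuples unchanged.
Joining R and RENAME[E→E2, C→C2](R) on G yields {(23, 20, 2, 20, 2), (23, 20, 2, 35, 19), (23, 20, 2, 8, 15), (23, 35, 19, 20, 2), (23, 35, 19, 35, 19), (23, 35, 19, 8, 15), (23, 8, 15, 20, 2), (23, 8, 15, 35, 19), (23, 8, 15, 8, 15), (35, 11, 28, 11, 28), (35, 11, 28, 24, 15), (35, 11, 28, 37, 24), (35, 11, 28, 38, 7), (35, 24, 15, 11, 28), (35, 24, 15, 24, 15), (35, 24, 15, 37, 24), (35, 24, 15, 38, 7), (35, 37, 24, 11, 28), (35, 37, 24, 24, 15), (35, 37, 24, 37, 24), (35, 37, 24, 38, 7), (35, 38, 7, 11, 28), (35, 38, 7, 24, 15), (35, 38, 7, 37, 24), (35, 38, 7, 38, 7), (40, 10, 10, 10, 10), (40, 10, 10, 28, 15), (40, 10, 10, 32, 11), (40, 28, 15, 10, 10), (40, 28, 15, 28, 15), (40, 28, 15, 32, 11), (40, 32, 11, 10, 10), (40, 32, 11, 28, 15), (40, 32, 11, 32, 11)}.
Selection E < E2: {(23, 20, 2, 35, 19), (23, 8, 15, 20, 2), (23, 8, 15, 35, 19), (35, 11, 28, 24, 15), (35, 11, 28, 37, 24), (35, 11, 28, 38, 7), (35, 24, 15, 37, 24), (35, 24, 15, 38, 7), (35, 37, 24, 38, 7), (40, 10, 10, 28, 15), (40, 10, 10, 32, 11), (40, 28, 15, 32, 11)}
Projecting to C2, E: {(11, 10), (11, 28), (15, 10), (15, 11), (19, 20), (19, 8), (2, 8), (24, 11), (24, 24), (7, 11), (7, 24), (7, 37)}

{(11, 10), (11, 28), (15, 10), (15, 11), (19, 20), (19, 8), (2, 8), (24, 11), (24, 24), (7, 11), (7, 24), (7, 37)}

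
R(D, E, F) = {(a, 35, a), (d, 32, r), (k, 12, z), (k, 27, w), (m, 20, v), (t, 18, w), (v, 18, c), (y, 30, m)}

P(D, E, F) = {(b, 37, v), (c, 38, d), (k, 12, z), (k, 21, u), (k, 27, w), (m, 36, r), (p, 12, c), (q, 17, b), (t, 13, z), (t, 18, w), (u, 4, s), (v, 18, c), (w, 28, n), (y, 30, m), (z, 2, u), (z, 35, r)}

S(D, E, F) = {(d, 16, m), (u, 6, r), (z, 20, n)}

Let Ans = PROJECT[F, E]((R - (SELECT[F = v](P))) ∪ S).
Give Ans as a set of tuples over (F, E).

Filtering on F = v leaves {(b, 37, v)}.
Set difference of the two operands is {(a, 35, a), (d, 32, r), (k, 12, z), (k, 27, w), (m, 20, v), (t, 18, w), (v, 18, c), (y, 30, m)}.
Set union of the two operands is {(a, 35, a), (d, 16, m), (d, 32, r), (k, 12, z), (k, 27, w), (m, 20, v), (t, 18, w), (u, 6, r), (v, 18, c), (y, 30, m), (z, 20, n)}.
π[F, E]: project onto (F, E) → {(a, 35), (c, 18), (m, 16), (m, 30), (n, 20), (r, 32), (r, 6), (v, 20), (w, 18), (w, 27), (z, 12)}

{(a, 35), (c, 18), (m, 16), (m, 30), (n, 20), (r, 32), (r, 6), (v, 20), (w, 18), (w, 27), (z, 12)}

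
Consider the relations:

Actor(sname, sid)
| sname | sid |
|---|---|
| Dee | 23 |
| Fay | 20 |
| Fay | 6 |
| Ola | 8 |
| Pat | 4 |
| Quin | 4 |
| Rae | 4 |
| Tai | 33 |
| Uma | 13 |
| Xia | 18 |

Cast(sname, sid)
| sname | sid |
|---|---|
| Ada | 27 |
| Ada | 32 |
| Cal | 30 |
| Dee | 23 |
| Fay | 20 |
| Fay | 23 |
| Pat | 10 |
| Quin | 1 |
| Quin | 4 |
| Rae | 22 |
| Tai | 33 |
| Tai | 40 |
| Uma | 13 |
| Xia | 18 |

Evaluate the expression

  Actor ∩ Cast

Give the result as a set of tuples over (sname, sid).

{(Dee, 23), (Fay, 20), (Quin, 4), (Tai, 33), (Uma, 13), (Xia, 18)}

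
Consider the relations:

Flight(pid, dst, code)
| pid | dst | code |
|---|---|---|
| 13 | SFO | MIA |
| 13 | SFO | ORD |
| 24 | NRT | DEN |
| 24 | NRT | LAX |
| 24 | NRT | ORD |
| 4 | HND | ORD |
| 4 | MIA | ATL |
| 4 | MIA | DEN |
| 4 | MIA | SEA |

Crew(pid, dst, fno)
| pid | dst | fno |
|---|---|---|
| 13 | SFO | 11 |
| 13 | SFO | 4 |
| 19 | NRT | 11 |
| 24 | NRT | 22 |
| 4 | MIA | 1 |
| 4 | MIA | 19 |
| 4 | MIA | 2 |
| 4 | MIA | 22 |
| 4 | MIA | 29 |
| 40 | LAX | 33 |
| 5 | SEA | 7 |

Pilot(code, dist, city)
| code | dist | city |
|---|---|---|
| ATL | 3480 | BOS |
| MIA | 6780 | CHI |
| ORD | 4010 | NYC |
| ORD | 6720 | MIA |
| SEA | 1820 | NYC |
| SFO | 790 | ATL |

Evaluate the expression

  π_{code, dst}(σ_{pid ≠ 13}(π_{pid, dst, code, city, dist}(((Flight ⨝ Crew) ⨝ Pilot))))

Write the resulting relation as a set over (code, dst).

{(ATL, MIA), (ORD, NRT), (SEA, MIA)}

Natural join on pid, dst: {(13, SFO, MIA, 11), (13, SFO, MIA, 4), (13, SFO, ORD, 11), (13, SFO, ORD, 4), (24, NRT, DEN, 22), (24, NRT, LAX, 22), (24, NRT, ORD, 22), (4, MIA, ATL, 1), (4, MIA, ATL, 19), (4, MIA, ATL, 2), (4, MIA, ATL, 22), (4, MIA, ATL, 29), (4, MIA, DEN, 1), (4, MIA, DEN, 19), (4, MIA, DEN, 2), (4, MIA, DEN, 22), (4, MIA, DEN, 29), (4, MIA, SEA, 1), (4, MIA, SEA, 19), (4, MIA, SEA, 2), (4, MIA, SEA, 22), (4, MIA, SEA, 29)}
Natural join on code: {(13, SFO, MIA, 11, 6780, CHI), (13, SFO, MIA, 4, 6780, CHI), (13, SFO, ORD, 11, 4010, NYC), (13, SFO, ORD, 11, 6720, MIA), (13, SFO, ORD, 4, 4010, NYC), (13, SFO, ORD, 4, 6720, MIA), (24, NRT, ORD, 22, 4010, NYC), (24, NRT, ORD, 22, 6720, MIA), (4, MIA, ATL, 1, 3480, BOS), (4, MIA, ATL, 19, 3480, BOS), (4, MIA, ATL, 2, 3480, BOS), (4, MIA, ATL, 22, 3480, BOS), (4, MIA, ATL, 29, 3480, BOS), (4, MIA, SEA, 1, 1820, NYC), (4, MIA, SEA, 19, 1820, NYC), (4, MIA, SEA, 2, 1820, NYC), (4, MIA, SEA, 22, 1820, NYC), (4, MIA, SEA, 29, 1820, NYC)}
Keep only column(s) pid, dst, code, city, dist (11 duplicate(s) eliminated): {(13, SFO, MIA, CHI, 6780), (13, SFO, ORD, MIA, 6720), (13, SFO, ORD, NYC, 4010), (24, NRT, ORD, MIA, 6720), (24, NRT, ORD, NYC, 4010), (4, MIA, ATL, BOS, 3480), (4, MIA, SEA, NYC, 1820)}
σ[pid ≠ 13]: keep tuples satisfying pid ≠ 13 → {(24, NRT, ORD, MIA, 6720), (24, NRT, ORD, NYC, 4010), (4, MIA, ATL, BOS, 3480), (4, MIA, SEA, NYC, 1820)}
Keep only column(s) code, dst (1 duplicate(s) eliminated): {(ATL, MIA), (ORD, NRT), (SEA, MIA)}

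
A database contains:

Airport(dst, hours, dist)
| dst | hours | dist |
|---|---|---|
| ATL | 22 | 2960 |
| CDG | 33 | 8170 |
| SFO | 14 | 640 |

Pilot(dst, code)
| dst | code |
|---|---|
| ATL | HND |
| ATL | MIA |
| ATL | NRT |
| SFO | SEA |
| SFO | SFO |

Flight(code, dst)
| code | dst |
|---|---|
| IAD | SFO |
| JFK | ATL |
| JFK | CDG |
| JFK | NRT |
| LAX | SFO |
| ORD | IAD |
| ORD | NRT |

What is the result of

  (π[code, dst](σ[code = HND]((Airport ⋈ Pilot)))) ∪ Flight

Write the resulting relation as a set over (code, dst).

{(HND, ATL), (IAD, SFO), (JFK, ATL), (JFK, CDG), (JFK, NRT), (LAX, SFO), (ORD, IAD), (ORD, NRT)}

Joining Airport and Pilot on dst yields {(ATL, 22, 2960, HND), (ATL, 22, 2960, MIA), (ATL, 22, 2960, NRT), (SFO, 14, 640, SEA), (SFO, 14, 640, SFO)}.
Filtering on code = HND leaves {(ATL, 22, 2960, HND)}.
π_{code, dst} gives {(HND, ATL)}.
Taking the union: {(HND, ATL), (IAD, SFO), (JFK, ATL), (JFK, CDG), (JFK, NRT), (LAX, SFO), (ORD, IAD), (ORD, NRT)}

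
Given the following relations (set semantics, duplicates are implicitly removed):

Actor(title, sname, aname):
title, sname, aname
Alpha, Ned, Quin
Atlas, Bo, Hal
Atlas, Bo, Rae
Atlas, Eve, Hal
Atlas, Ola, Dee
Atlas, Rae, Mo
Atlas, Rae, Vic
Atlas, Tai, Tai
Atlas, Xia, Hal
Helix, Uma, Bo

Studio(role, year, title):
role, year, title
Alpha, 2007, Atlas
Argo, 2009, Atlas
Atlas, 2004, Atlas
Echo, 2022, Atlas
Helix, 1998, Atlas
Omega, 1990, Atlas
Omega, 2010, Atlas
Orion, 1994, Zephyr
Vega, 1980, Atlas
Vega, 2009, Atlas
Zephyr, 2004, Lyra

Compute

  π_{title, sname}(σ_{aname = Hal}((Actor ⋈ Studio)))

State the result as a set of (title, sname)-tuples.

{(Atlas, Bo), (Atlas, Eve), (Atlas, Xia)}

Joining Actor and Studio on title yields {(Atlas, Bo, Hal, Alpha, 2007), (Atlas, Bo, Hal, Argo, 2009), (Atlas, Bo, Hal, Atlas, 2004), (Atlas, Bo, Hal, Echo, 2022), (Atlas, Bo, Hal, Helix, 1998), (Atlas, Bo, Hal, Omega, 1990), (Atlas, Bo, Hal, Omega, 2010), (Atlas, Bo, Hal, Vega, 1980), (Atlas, Bo, Hal, Vega, 2009), (Atlas, Bo, Rae, Alpha, 2007), (Atlas, Bo, Rae, Argo, 2009), (Atlas, Bo, Rae, Atlas, 2004), (Atlas, Bo, Rae, Echo, 2022), (Atlas, Bo, Rae, Helix, 1998), (Atlas, Bo, Rae, Omega, 1990), (Atlas, Bo, Rae, Omega, 2010), (Atlas, Bo, Rae, Vega, 1980), (Atlas, Bo, Rae, Vega, 2009), (Atlas, Eve, Hal, Alpha, 2007), (Atlas, Eve, Hal, Argo, 2009), (Atlas, Eve, Hal, Atlas, 2004), (Atlas, Eve, Hal, Echo, 2022), (Atlas, Eve, Hal, Helix, 1998), (Atlas, Eve, Hal, Omega, 1990), (Atlas, Eve, Hal, Omega, 2010), (Atlas, Eve, Hal, Vega, 1980), (Atlas, Eve, Hal, Vega, 2009), (Atlas, Ola, Dee, Alpha, 2007), (Atlas, Ola, Dee, Argo, 2009), (Atlas, Ola, Dee, Atlas, 2004), (Atlas, Ola, Dee, Echo, 2022), (Atlas, Ola, Dee, Helix, 1998), (Atlas, Ola, Dee, Omega, 1990), (Atlas, Ola, Dee, Omega, 2010), (Atlas, Ola, Dee, Vega, 1980), (Atlas, Ola, Dee, Vega, 2009), (Atlas, Rae, Mo, Alpha, 2007), (Atlas, Rae, Mo, Argo, 2009), (Atlas, Rae, Mo, Atlas, 2004), (Atlas, Rae, Mo, Echo, 2022), (Atlas, Rae, Mo, Helix, 1998), (Atlas, Rae, Mo, Omega, 1990), (Atlas, Rae, Mo, Omega, 2010), (Atlas, Rae, Mo, Vega, 1980), (Atlas, Rae, Mo, Vega, 2009), (Atlas, Rae, Vic, Alpha, 2007), (Atlas, Rae, Vic, Argo, 2009), (Atlas, Rae, Vic, Atlas, 2004), (Atlas, Rae, Vic, Echo, 2022), (Atlas, Rae, Vic, Helix, 1998), (Atlas, Rae, Vic, Omega, 1990), (Atlas, Rae, Vic, Omega, 2010), (Atlas, Rae, Vic, Vega, 1980), (Atlas, Rae, Vic, Vega, 2009), (Atlas, Tai, Tai, Alpha, 2007), (Atlas, Tai, Tai, Argo, 2009), (Atlas, Tai, Tai, Atlas, 2004), (Atlas, Tai, Tai, Echo, 2022), (Atlas, Tai, Tai, Helix, 1998), (Atlas, Tai, Tai, Omega, 1990), (Atlas, Tai, Tai, Omega, 2010), (Atlas, Tai, Tai, Vega, 1980), (Atlas, Tai, Tai, Vega, 2009), (Atlas, Xia, Hal, Alpha, 2007), (Atlas, Xia, Hal, Argo, 2009), (Atlas, Xia, Hal, Atlas, 2004), (Atlas, Xia, Hal, Echo, 2022), (Atlas, Xia, Hal, Helix, 1998), (Atlas, Xia, Hal, Omega, 1990), (Atlas, Xia, Hal, Omega, 2010), (Atlas, Xia, Hal, Vega, 1980), (Atlas, Xia, Hal, Vega, 2009)}.
Apply σ_{aname = Hal}; surviving tuples: {(Atlas, Bo, Hal, Alpha, 2007), (Atlas, Bo, Hal, Argo, 2009), (Atlas, Bo, Hal, Atlas, 2004), (Atlas, Bo, Hal, Echo, 2022), (Atlas, Bo, Hal, Helix, 1998), (Atlas, Bo, Hal, Omega, 1990), (Atlas, Bo, Hal, Omega, 2010), (Atlas, Bo, Hal, Vega, 1980), (Atlas, Bo, Hal, Vega, 2009), (Atlas, Eve, Hal, Alpha, 2007), (Atlas, Eve, Hal, Argo, 2009), (Atlas, Eve, Hal, Atlas, 2004), (Atlas, Eve, Hal, Echo, 2022), (Atlas, Eve, Hal, Helix, 1998), (Atlas, Eve, Hal, Omega, 1990), (Atlas, Eve, Hal, Omega, 2010), (Atlas, Eve, Hal, Vega, 1980), (Atlas, Eve, Hal, Vega, 2009), (Atlas, Xia, Hal, Alpha, 2007), (Atlas, Xia, Hal, Argo, 2009), (Atlas, Xia, Hal, Atlas, 2004), (Atlas, Xia, Hal, Echo, 2022), (Atlas, Xia, Hal, Helix, 1998), (Atlas, Xia, Hal, Omega, 1990), (Atlas, Xia, Hal, Omega, 2010), (Atlas, Xia, Hal, Vega, 1980), (Atlas, Xia, Hal, Vega, 2009)}
Keep only column(s) title, sname (24 duplicate(s) eliminated): {(Atlas, Bo), (Atlas, Eve), (Atlas, Xia)}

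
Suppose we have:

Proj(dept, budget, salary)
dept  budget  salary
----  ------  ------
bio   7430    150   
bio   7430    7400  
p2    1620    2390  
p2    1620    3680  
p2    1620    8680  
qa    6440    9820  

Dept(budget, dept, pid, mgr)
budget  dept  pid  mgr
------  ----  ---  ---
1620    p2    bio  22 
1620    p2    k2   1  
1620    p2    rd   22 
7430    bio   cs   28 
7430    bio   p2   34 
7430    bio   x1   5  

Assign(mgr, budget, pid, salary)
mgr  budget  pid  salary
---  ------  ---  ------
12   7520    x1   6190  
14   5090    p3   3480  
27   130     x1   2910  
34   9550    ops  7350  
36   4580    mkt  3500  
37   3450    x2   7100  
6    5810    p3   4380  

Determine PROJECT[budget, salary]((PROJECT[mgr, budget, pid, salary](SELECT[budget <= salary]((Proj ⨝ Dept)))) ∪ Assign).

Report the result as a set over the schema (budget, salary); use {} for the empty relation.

Natural join on dept, budget: {(bio, 7430, 150, cs, 28), (bio, 7430, 150, p2, 34), (bio, 7430, 150, x1, 5), (bio, 7430, 7400, cs, 28), (bio, 7430, 7400, p2, 34), (bio, 7430, 7400, x1, 5), (p2, 1620, 2390, bio, 22), (p2, 1620, 2390, k2, 1), (p2, 1620, 2390, rd, 22), (p2, 1620, 3680, bio, 22), (p2, 1620, 3680, k2, 1), (p2, 1620, 3680, rd, 22), (p2, 1620, 8680, bio, 22), (p2, 1620, 8680, k2, 1), (p2, 1620, 8680, rd, 22)}
Filtering on budget <= salary leaves {(p2, 1620, 2390, bio, 22), (p2, 1620, 2390, k2, 1), (p2, 1620, 2390, rd, 22), (p2, 1620, 3680, bio, 22), (p2, 1620, 3680, k2, 1), (p2, 1620, 3680, rd, 22), (p2, 1620, 8680, bio, 22), (p2, 1620, 8680, k2, 1), (p2, 1620, 8680, rd, 22)}.
π_{mgr, budget, pid, salary} gives {(1, 1620, k2, 2390), (1, 1620, k2, 3680), (1, 1620, k2, 8680), (22, 1620, bio, 2390), (22, 1620, bio, 3680), (22, 1620, bio, 8680), (22, 1620, rd, 2390), (22, 1620, rd, 3680), (22, 1620, rd, 8680)}.
Taking the union: {(1, 1620, k2, 2390), (1, 1620, k2, 3680), (1, 1620, k2, 8680), (12, 7520, x1, 6190), (14, 5090, p3, 3480), (22, 1620, bio, 2390), (22, 1620, bio, 3680), (22, 1620, bio, 8680), (22, 1620, rd, 2390), (22, 1620, rd, 3680), (22, 1620, rd, 8680), (27, 130, x1, 2910), (34, 9550, ops, 7350), (36, 4580, mkt, 3500), (37, 3450, x2, 7100), (6, 5810, p3, 4380)}
π_{budget, salary} gives {(130, 2910), (1620, 2390), (1620, 3680), (1620, 8680), (3450, 7100), (4580, 3500), (5090, 3480), (5810, 4380), (7520, 6190), (9550, 7350)} (6 duplicate(s) eliminated).

{(130, 2910), (1620, 2390), (1620, 3680), (1620, 8680), (3450, 7100), (4580, 3500), (5090, 3480), (5810, 4380), (7520, 6190), (9550, 7350)}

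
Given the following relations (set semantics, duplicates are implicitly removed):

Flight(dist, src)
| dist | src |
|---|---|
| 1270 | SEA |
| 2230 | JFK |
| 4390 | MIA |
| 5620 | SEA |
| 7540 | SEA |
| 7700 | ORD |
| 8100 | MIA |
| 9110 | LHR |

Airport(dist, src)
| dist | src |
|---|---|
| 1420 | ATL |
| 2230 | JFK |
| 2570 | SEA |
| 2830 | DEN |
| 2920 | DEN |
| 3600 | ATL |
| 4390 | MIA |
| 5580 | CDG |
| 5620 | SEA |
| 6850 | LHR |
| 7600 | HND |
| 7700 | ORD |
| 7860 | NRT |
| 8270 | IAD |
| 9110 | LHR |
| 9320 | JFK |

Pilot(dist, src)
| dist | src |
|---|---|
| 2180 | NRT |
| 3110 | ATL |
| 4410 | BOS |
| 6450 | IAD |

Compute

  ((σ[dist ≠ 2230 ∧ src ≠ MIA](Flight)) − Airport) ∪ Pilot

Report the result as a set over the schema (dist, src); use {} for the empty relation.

σ[dist ≠ 2230 ∧ src ≠ MIA]: keep tuples satisfying dist ≠ 2230 ∧ src ≠ MIA → {(1270, SEA), (5620, SEA), (7540, SEA), (7700, ORD), (9110, LHR)}
Set difference of the two operands is {(1270, SEA), (7540, SEA)}.
Set union of the two operands is {(1270, SEA), (2180, NRT), (3110, ATL), (4410, BOS), (6450, IAD), (7540, SEA)}.

{(1270, SEA), (2180, NRT), (3110, ATL), (4410, BOS), (6450, IAD), (7540, SEA)}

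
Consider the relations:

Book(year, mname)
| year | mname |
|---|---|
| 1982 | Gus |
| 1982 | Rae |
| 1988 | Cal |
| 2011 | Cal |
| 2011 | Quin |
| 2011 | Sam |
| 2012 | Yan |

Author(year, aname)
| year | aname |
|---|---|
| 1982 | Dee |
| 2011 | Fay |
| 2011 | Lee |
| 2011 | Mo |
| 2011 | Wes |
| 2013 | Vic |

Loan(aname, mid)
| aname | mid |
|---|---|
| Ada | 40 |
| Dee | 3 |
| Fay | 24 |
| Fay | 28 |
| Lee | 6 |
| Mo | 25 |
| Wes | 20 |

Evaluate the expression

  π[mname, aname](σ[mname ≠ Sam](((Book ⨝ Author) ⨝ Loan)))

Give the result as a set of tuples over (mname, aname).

{(Cal, Fay), (Cal, Lee), (Cal, Mo), (Cal, Wes), (Gus, Dee), (Quin, Fay), (Quin, Lee), (Quin, Mo), (Quin, Wes), (Rae, Dee)}

Joining Book and Author on year yields {(1982, Gus, Dee), (1982, Rae, Dee), (2011, Cal, Fay), (2011, Cal, Lee), (2011, Cal, Mo), (2011, Cal, Wes), (2011, Quin, Fay), (2011, Quin, Lee), (2011, Quin, Mo), (2011, Quin, Wes), (2011, Sam, Fay), (2011, Sam, Lee), (2011, Sam, Mo), (2011, Sam, Wes)}.
Joining (Book ⨝ Author) and Loan on aname yields {(1982, Gus, Dee, 3), (1982, Rae, Dee, 3), (2011, Cal, Fay, 24), (2011, Cal, Fay, 28), (2011, Cal, Lee, 6), (2011, Cal, Mo, 25), (2011, Cal, Wes, 20), (2011, Quin, Fay, 24), (2011, Quin, Fay, 28), (2011, Quin, Lee, 6), (2011, Quin, Mo, 25), (2011, Quin, Wes, 20), (2011, Sam, Fay, 24), (2011, Sam, Fay, 28), (2011, Sam, Lee, 6), (2011, Sam, Mo, 25), (2011, Sam, Wes, 20)}.
Apply σ_{mname ≠ Sam}; surviving tuples: {(1982, Gus, Dee, 3), (1982, Rae, Dee, 3), (2011, Cal, Fay, 24), (2011, Cal, Fay, 28), (2011, Cal, Lee, 6), (2011, Cal, Mo, 25), (2011, Cal, Wes, 20), (2011, Quin, Fay, 24), (2011, Quin, Fay, 28), (2011, Quin, Lee, 6), (2011, Quin, Mo, 25), (2011, Quin, Wes, 20)}
Keep only column(s) mname, aname (2 duplicate(s) eliminated): {(Cal, Fay), (Cal, Lee), (Cal, Mo), (Cal, Wes), (Gus, Dee), (Quin, Fay), (Quin, Lee), (Quin, Mo), (Quin, Wes), (Rae, Dee)}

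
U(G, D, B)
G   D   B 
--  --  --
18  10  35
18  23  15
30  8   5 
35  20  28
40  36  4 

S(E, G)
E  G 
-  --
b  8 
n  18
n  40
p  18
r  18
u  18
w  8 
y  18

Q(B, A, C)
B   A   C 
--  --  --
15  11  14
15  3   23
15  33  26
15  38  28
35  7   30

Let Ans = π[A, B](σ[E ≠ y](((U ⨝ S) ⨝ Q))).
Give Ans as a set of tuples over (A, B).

{(11, 15), (3, 15), (33, 15), (38, 15), (7, 35)}

Joining U and S on G yields {(18, 10, 35, n), (18, 10, 35, p), (18, 10, 35, r), (18, 10, 35, u), (18, 10, 35, y), (18, 23, 15, n), (18, 23, 15, p), (18, 23, 15, r), (18, 23, 15, u), (18, 23, 15, y), (40, 36, 4, n)}.
Joining (U ⨝ S) and Q on B yields {(18, 10, 35, n, 7, 30), (18, 10, 35, p, 7, 30), (18, 10, 35, r, 7, 30), (18, 10, 35, u, 7, 30), (18, 10, 35, y, 7, 30), (18, 23, 15, n, 11, 14), (18, 23, 15, n, 3, 23), (18, 23, 15, n, 33, 26), (18, 23, 15, n, 38, 28), (18, 23, 15, p, 11, 14), (18, 23, 15, p, 3, 23), (18, 23, 15, p, 33, 26), (18, 23, 15, p, 38, 28), (18, 23, 15, r, 11, 14), (18, 23, 15, r, 3, 23), (18, 23, 15, r, 33, 26), (18, 23, 15, r, 38, 28), (18, 23, 15, u, 11, 14), (18, 23, 15, u, 3, 23), (18, 23, 15, u, 33, 26), (18, 23, 15, u, 38, 28), (18, 23, 15, y, 11, 14), (18, 23, 15, y, 3, 23), (18, 23, 15, y, 33, 26), (18, 23, 15, y, 38, 28)}.
σ[E ≠ y]: keep tuples satisfying E ≠ y → {(18, 10, 35, n, 7, 30), (18, 10, 35, p, 7, 30), (18, 10, 35, r, 7, 30), (18, 10, 35, u, 7, 30), (18, 23, 15, n, 11, 14), (18, 23, 15, n, 3, 23), (18, 23, 15, n, 33, 26), (18, 23, 15, n, 38, 28), (18, 23, 15, p, 11, 14), (18, 23, 15, p, 3, 23), (18, 23, 15, p, 33, 26), (18, 23, 15, p, 38, 28), (18, 23, 15, r, 11, 14), (18, 23, 15, r, 3, 23), (18, 23, 15, r, 33, 26), (18, 23, 15, r, 38, 28), (18, 23, 15, u, 11, 14), (18, 23, 15, u, 3, 23), (18, 23, 15, u, 33, 26), (18, 23, 15, u, 38, 28)}
π[A, B]: project onto (A, B) (15 duplicate(s) eliminated) → {(11, 15), (3, 15), (33, 15), (38, 15), (7, 35)}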